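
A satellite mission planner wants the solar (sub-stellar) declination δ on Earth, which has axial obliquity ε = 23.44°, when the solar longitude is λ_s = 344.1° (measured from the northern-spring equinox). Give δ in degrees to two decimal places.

sin δ = sin ε · sin λ_s = sin 23.44° × sin 344.1° = -0.108978.
δ = arcsin(-0.108978) = -6.26°.

δ = -6.26°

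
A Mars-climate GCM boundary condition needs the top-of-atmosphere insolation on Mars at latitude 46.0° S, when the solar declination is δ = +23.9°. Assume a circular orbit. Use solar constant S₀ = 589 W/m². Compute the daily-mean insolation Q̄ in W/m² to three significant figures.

cos H₀ = −tan(-46.0°) tan(+23.900°) = 0.4589, H₀ = 1.0941 rad.
Bracket: H₀ sin φ sin δ + cos φ cos δ sin H₀ = 1.0941×-0.71934×0.40514 + 0.69466×0.91425×0.88850 = -0.318857 + 0.564280 = 0.245423.
Q̄ = (S₀/π) × [bracket] = (589/π) × 0.245423 = 46.01 W/m².

Q̄ ≈ 46.0 W/m²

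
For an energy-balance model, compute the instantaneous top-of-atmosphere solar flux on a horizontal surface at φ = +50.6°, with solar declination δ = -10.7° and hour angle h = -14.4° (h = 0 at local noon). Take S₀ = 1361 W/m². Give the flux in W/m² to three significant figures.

cos θ_z = sin φ sin δ + cos φ cos δ cos h = -0.143471 + 0.604100 = 0.460629.
Flux = S₀ · cos θ_z = 1361 × 0.460629 = 626.9 W/m².

627 W/m²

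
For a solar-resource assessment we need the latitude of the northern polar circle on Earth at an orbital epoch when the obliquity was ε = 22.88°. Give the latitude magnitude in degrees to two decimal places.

67.12°

The polar circle is the lowest latitude that experiences at least one full rotation of continuous daylight at the northern-summer solstice; it lies at |φ| = 90° − ε = 90° − 22.88° = 67.12°.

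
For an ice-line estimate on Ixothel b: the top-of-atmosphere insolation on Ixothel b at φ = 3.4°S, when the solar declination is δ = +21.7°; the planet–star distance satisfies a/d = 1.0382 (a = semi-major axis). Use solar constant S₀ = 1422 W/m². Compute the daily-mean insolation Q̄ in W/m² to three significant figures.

cos H₀ = −tan(-3.4°) tan(+21.700°) = 0.0236, H₀ = 1.5472 rad.
Bracket: H₀ sin φ sin δ + cos φ cos δ sin H₀ = 1.5472×-0.05931×0.36975 + 0.99824×0.92913×0.99972 = -0.033930 + 0.927235 = 0.893305.
Inverse-square distance factor (a/d)² = 1.0382² = 1.077859.
Q̄ = (S₀/π) × 1.077859 × [bracket] = (1422/π) × 1.077859 × 0.893305 = 435.8 W/m².

Q̄ ≈ 436 W/m²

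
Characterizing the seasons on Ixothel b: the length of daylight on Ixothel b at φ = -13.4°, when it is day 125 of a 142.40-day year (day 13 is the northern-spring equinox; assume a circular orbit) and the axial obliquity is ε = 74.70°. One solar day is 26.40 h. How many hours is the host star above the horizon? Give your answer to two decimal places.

19.17 h

Solar longitude: λ_s = 360° × (125 − 13)/142.40 = 283.146°.
sin δ = sin 74.70° × sin 283.146° = -0.93928, so δ = -69.931°.
cos H₀ = −tan φ · tan δ = −tan(-13.4°) × tan(-69.931°) = -0.6521, so H₀ = 2.2811 rad = 130.70°.
Daylight = 2H₀/(2π) × 26.40 h = (2.2811/π) × 26.40 = 19.17 h.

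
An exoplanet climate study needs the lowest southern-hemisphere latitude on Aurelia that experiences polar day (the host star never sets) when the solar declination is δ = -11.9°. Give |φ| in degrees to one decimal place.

Polar day requires cos H₀ = −tan φ tan δ ≤ −1, i.e. tan φ tan δ ≥ 1.
The boundary is |tan φ| · |tan δ| = 1, so |φ| = 90° − |δ| = 90° − 11.9° = 78.1° in the southern hemisphere.

|φ| = 78.1°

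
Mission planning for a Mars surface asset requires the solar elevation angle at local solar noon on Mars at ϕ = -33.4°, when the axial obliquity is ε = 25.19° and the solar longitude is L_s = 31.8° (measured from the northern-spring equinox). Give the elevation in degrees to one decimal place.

43.6°

Solar declination: sin δ = sin ε · sin L_s = sin 25.19° × sin 31.8° = 0.22428, so δ = +12.961°.
At local noon the hour angle is zero, so the zenith angle equals |ϕ − δ| = |-33.4° − (+12.961°)| = 46.361°.
Elevation = 90° − 46.361° = 43.6°.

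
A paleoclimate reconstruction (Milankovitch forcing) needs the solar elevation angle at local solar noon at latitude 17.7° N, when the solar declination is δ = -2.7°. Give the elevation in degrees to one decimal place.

69.6°

At local noon the hour angle is zero, so the zenith angle equals |φ − δ| = |+17.7° − (-2.700°)| = 20.400°.
Elevation = 90° − 20.400° = 69.6°.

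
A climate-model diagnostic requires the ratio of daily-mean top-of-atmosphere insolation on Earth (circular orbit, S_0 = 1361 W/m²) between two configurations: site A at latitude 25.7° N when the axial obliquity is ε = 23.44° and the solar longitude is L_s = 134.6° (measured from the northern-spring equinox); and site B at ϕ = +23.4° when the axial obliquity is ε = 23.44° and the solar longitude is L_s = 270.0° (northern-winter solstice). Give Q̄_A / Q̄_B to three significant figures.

Q̄_A / Q̄_B ≈ 1.75

— Configuration A (ϕ=+25.7°):
Solar declination: sin δ = sin ε · sin L_s = sin 23.44° × sin 134.6° = 0.28324, so δ = +16.453°.
cos h₀ = −tan(+25.7°) tan(+16.453°) = -0.1421, h₀ = 1.7134 rad.
Bracket: h₀ sin ϕ sin δ + cos ϕ cos δ sin h₀ = 1.7134×0.43366×0.28324 + 0.90108×0.95905×0.98985 = 0.210457 + 0.855409 = 1.065866.
Q̄ = (S_0/π) × [bracket] = (1361/π) × 1.065866 = 461.75 W/m².
— Configuration B (ϕ=+23.4°):
Solar declination: sin δ = sin ε · sin L_s = sin 23.44° × sin 270.0° = -0.39779, so δ = -23.440°.
cos h₀ = −tan(+23.4°) tan(-23.440°) = 0.1876, h₀ = 1.3821 rad.
Bracket: h₀ sin ϕ sin δ + cos ϕ cos δ sin h₀ = 1.3821×0.39715×-0.39779 + 0.91775×0.91748×0.98224 = -0.218347 + 0.827063 = 0.608716.
Q̄ = (S_0/π) × [bracket] = (1361/π) × 0.608716 = 263.71 W/m².
Ratio Q̄_A / Q̄_B = 461.75 / 263.71 = 1.751.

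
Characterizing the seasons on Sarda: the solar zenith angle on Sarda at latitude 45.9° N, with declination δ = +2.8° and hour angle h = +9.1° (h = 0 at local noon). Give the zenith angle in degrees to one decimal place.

θ_z = 43.8°

cos θ_z = sin φ sin δ + cos φ cos δ cos h = 0.035080 + 0.686334 = 0.721414.
θ_z = arccos(0.721414) = 43.8°.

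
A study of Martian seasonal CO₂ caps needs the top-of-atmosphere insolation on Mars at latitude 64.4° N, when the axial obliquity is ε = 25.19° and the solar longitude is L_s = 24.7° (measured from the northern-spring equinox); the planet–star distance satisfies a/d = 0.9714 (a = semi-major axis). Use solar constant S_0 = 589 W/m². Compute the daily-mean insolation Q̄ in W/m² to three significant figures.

Q̄ ≈ 125 W/m²

Solar declination: sin δ = sin ε · sin L_s = sin 25.19° × sin 24.7° = 0.17785, so δ = +10.245°.
cos h₀ = −tan(+64.4°) tan(+10.245°) = -0.3772, h₀ = 1.9576 rad.
Bracket: h₀ sin ϕ sin δ + cos ϕ cos δ sin h₀ = 1.9576×0.90183×0.17785 + 0.43209×0.98406×0.92612 = 0.313980 + 0.393789 = 0.707769.
Inverse-square distance factor (a/d)² = 0.9714² = 0.943618.
Q̄ = (S_0/π) × 0.943618 × [bracket] = (589/π) × 0.943618 × 0.707769 = 125.2 W/m².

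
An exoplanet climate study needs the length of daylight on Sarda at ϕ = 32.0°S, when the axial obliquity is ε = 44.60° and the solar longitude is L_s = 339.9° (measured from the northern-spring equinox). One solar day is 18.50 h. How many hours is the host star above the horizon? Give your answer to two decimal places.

Solar declination: sin δ = sin ε · sin L_s = sin 44.60° × sin 339.9° = -0.24130, so δ = -13.963°.
cos h₀ = −tan ϕ · tan δ = −tan(-32.0°) × tan(-13.963°) = -0.1554, so h₀ = 1.7268 rad = 98.94°.
Daylight = 2h₀/(2π) × 18.50 h = (1.7268/π) × 18.50 = 10.17 h.

10.17 h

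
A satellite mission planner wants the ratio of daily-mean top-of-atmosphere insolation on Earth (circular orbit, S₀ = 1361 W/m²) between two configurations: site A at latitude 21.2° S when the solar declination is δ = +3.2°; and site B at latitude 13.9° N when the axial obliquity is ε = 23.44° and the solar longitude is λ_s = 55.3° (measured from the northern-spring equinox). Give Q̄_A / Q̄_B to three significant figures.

Q̄_A / Q̄_B ≈ 0.861

— Configuration A (φ=-21.2°):
cos H₀ = −tan(-21.2°) tan(+3.200°) = 0.0217, H₀ = 1.5491 rad.
Bracket: H₀ sin φ sin δ + cos φ cos δ sin H₀ = 1.5491×-0.36162×0.05582 + 0.93232×0.99844×0.99976 = -0.031270 + 0.930642 = 0.899372.
Q̄ = (S₀/π) × [bracket] = (1361/π) × 0.899372 = 389.63 W/m².
— Configuration B (φ=+13.9°):
Solar declination: sin δ = sin ε · sin λ_s = sin 23.44° × sin 55.3° = 0.32704, so δ = +19.089°.
cos H₀ = −tan(+13.9°) tan(+19.089°) = -0.0856, H₀ = 1.6565 rad.
Bracket: H₀ sin φ sin δ + cos φ cos δ sin H₀ = 1.6565×0.24023×0.32704 + 0.97072×0.94501×0.99633 = 0.130143 + 0.913973 = 1.044116.
Q̄ = (S₀/π) × [bracket] = (1361/π) × 1.044116 = 452.33 W/m².
Ratio Q̄_A / Q̄_B = 389.63 / 452.33 = 0.8614.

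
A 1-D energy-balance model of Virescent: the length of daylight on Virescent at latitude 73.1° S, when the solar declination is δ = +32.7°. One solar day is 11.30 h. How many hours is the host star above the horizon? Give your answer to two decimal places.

0.00 h

cos h₀ = −tan ϕ · tan δ = 2.1130 ≥ 1, so the host star never rises (polar night) and h₀ = 0.
Daylight = 2h₀/(2π) × 11.30 h = (0.0000/π) × 11.30 = 0.00 h.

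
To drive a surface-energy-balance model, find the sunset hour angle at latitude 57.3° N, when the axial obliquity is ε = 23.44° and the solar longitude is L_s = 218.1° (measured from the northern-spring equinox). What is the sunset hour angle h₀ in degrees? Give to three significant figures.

h₀ = 66.8°

Solar declination: sin δ = sin ε · sin L_s = sin 23.44° × sin 218.1° = -0.24545, so δ = -14.208°.
cos h₀ = −tan ϕ · tan δ = −tan(+57.3°) × tan(-14.208°) = 0.3944, so h₀ = 1.1654 rad = 66.77°.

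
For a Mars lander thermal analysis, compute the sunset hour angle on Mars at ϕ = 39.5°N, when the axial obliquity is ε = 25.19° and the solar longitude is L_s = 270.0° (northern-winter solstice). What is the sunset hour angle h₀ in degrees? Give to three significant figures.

Solar declination: sin δ = sin ε · sin L_s = sin 25.19° × sin 270.0° = -0.42562, so δ = -25.190°.
cos h₀ = −tan ϕ · tan δ = −tan(+39.5°) × tan(-25.190°) = 0.3877, so h₀ = 1.1726 rad = 67.19°.

h₀ = 67.2°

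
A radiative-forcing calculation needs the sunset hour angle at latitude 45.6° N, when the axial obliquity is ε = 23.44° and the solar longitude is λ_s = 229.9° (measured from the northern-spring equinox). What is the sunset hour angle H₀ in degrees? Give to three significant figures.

Solar declination: sin δ = sin ε · sin λ_s = sin 23.44° × sin 229.9° = -0.30428, so δ = -17.715°.
cos H₀ = −tan φ · tan δ = −tan(+45.6°) × tan(-17.715°) = 0.3262, so H₀ = 1.2385 rad = 70.96°.

H₀ = 71.0°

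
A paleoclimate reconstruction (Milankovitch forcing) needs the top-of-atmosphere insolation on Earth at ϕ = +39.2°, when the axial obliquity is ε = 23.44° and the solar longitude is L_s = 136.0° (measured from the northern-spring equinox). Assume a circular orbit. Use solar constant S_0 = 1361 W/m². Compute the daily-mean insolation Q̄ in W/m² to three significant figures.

Q̄ ≈ 450 W/m²

Solar declination: sin δ = sin ε · sin L_s = sin 23.44° × sin 136.0° = 0.27633, so δ = +16.041°.
cos h₀ = −tan(+39.2°) tan(+16.041°) = -0.2345, h₀ = 1.8075 rad.
Bracket: h₀ sin ϕ sin δ + cos ϕ cos δ sin h₀ = 1.8075×0.63203×0.27633 + 0.77494×0.96106×0.97212 = 0.315678 + 0.724000 = 1.039678.
Q̄ = (S_0/π) × [bracket] = (1361/π) × 1.039678 = 450.4 W/m².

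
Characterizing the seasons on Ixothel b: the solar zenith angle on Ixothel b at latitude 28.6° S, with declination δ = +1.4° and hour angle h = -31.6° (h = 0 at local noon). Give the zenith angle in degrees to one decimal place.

cos θ_z = sin φ sin δ + cos φ cos δ cos h = -0.011695 + 0.747579 = 0.735884.
θ_z = arccos(0.735884) = 42.6°.

θ_z = 42.6°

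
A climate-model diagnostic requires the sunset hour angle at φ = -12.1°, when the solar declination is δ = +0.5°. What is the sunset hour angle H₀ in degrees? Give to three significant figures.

cos H₀ = −tan φ · tan δ = −tan(-12.1°) × tan(+0.500°) = 0.0019, so H₀ = 1.5689 rad = 89.89°.

H₀ = 89.9°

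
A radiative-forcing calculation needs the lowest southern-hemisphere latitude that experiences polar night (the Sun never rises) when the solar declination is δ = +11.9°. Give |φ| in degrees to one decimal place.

Polar night requires cos H₀ = −tan φ tan δ ≥ 1, i.e. tan φ tan δ ≤ −1.
The boundary is |tan φ| · |tan δ| = 1, so |φ| = 90° − |δ| = 90° − 11.9° = 78.1° in the southern hemisphere.

|φ| = 78.1°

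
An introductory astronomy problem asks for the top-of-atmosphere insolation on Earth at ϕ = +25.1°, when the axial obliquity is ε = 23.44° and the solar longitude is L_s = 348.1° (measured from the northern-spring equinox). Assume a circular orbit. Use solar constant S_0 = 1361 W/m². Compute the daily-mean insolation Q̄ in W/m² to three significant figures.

Solar declination: sin δ = sin ε · sin L_s = sin 23.44° × sin 348.1° = -0.08203, so δ = -4.705°.
cos h₀ = −tan(+25.1°) tan(-4.705°) = 0.0386, h₀ = 1.5322 rad.
Bracket: h₀ sin ϕ sin δ + cos ϕ cos δ sin h₀ = 1.5322×0.42420×-0.08203 + 0.90557×0.99663×0.99926 = -0.053316 + 0.901850 = 0.848534.
Q̄ = (S_0/π) × [bracket] = (1361/π) × 0.848534 = 367.6 W/m².

Q̄ ≈ 368 W/m²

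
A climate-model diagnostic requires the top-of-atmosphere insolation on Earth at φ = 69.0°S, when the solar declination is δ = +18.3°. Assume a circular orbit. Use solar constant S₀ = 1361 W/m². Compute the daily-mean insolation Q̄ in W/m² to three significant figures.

cos H₀ = −tan(-69.0°) tan(+18.300°) = 0.8616, H₀ = 0.5325 rad.
Bracket: H₀ sin φ sin δ + cos φ cos δ sin H₀ = 0.5325×-0.93358×0.31399 + 0.35837×0.94943×0.50767 = -0.156094 + 0.172733 = 0.016639.
Q̄ = (S₀/π) × [bracket] = (1361/π) × 0.016639 = 7.208 W/m².

Q̄ ≈ 7.21 W/m²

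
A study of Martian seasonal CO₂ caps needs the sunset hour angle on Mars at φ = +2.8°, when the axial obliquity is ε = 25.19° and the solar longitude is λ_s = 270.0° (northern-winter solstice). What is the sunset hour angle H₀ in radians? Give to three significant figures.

Solar declination: sin δ = sin ε · sin λ_s = sin 25.19° × sin 270.0° = -0.42562, so δ = -25.190°.
cos H₀ = −tan φ · tan δ = −tan(+2.8°) × tan(-25.190°) = 0.0230, so H₀ = 1.5478 rad = 88.68°.

H₀ = 1.55 rad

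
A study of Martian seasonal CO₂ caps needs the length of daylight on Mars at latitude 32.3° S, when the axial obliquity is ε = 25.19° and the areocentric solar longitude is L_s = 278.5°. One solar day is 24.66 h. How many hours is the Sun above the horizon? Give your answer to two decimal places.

sin δ = sin 25.19° × sin 278.5° = -0.42095, so δ = -24.894°.
cos h₀ = −tan ϕ · tan δ = −tan(-32.3°) × tan(-24.894°) = -0.2934, so h₀ = 1.8685 rad = 107.06°.
Daylight = 2h₀/(2π) × 24.66 h = (1.8685/π) × 24.66 = 14.67 h.

14.67 h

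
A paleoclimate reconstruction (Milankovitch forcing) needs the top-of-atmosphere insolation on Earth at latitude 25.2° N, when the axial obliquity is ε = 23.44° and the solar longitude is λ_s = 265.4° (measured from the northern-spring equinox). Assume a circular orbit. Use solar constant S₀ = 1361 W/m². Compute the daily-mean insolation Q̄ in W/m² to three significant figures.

Q̄ ≈ 252 W/m²

Solar declination: sin δ = sin ε · sin λ_s = sin 23.44° × sin 265.4° = -0.39651, so δ = -23.360°.
cos H₀ = −tan(+25.2°) tan(-23.360°) = 0.2032, H₀ = 1.3661 rad.
Bracket: H₀ sin φ sin δ + cos φ cos δ sin H₀ = 1.3661×0.42578×-0.39651 + 0.90483×0.91803×0.97913 = -0.230633 + 0.813325 = 0.582692.
Q̄ = (S₀/π) × [bracket] = (1361/π) × 0.582692 = 252.4 W/m².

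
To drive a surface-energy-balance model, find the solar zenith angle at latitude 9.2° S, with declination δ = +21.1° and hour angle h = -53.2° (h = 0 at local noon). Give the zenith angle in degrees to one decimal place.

θ_z = 60.4°

cos θ_z = sin ϕ sin δ + cos ϕ cos δ cos h = -0.057557 + 0.551672 = 0.494115.
θ_z = arccos(0.494115) = 60.4°.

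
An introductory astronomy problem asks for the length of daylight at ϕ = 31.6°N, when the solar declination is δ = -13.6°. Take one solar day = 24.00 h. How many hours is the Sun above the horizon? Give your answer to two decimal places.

10.86 h

cos h₀ = −tan ϕ · tan δ = −tan(+31.6°) × tan(-13.600°) = 0.1488, so h₀ = 1.4214 rad = 81.44°.
Daylight = 2h₀/(2π) × 24.00 h = (1.4214/π) × 24.00 = 10.86 h.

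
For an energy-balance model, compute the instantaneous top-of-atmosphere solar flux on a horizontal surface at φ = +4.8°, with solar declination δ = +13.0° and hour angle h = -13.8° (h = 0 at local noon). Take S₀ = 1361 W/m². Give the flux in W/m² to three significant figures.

1.31e+03 W/m²

cos θ_z = sin φ sin δ + cos φ cos δ cos h = 0.018823 + 0.942926 = 0.961749.
Flux = S₀ · cos θ_z = 1361 × 0.961749 = 1309 W/m².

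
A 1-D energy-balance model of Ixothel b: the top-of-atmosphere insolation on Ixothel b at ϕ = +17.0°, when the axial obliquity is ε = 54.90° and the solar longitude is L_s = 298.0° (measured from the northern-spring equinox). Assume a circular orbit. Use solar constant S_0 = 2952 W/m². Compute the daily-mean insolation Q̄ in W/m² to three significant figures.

Solar declination: sin δ = sin ε · sin L_s = sin 54.90° × sin 298.0° = -0.72238, so δ = -46.252°.
cos h₀ = −tan(+17.0°) tan(-46.252°) = 0.3194, h₀ = 1.2457 rad.
Bracket: h₀ sin ϕ sin δ + cos ϕ cos δ sin h₀ = 1.2457×0.29237×-0.72238 + 0.95630×0.69149×0.94762 = -0.263095 + 0.626634 = 0.363539.
Q̄ = (S_0/π) × [bracket] = (2952/π) × 0.363539 = 341.6 W/m².

Q̄ ≈ 342 W/m²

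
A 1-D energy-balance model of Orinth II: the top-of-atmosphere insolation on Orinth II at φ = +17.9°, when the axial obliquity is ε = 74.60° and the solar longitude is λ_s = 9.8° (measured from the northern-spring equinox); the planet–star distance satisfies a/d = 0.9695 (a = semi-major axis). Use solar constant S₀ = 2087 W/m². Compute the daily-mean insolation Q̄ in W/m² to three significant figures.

Q̄ ≈ 636 W/m²

Solar declination: sin δ = sin ε · sin λ_s = sin 74.60° × sin 9.8° = 0.16410, so δ = +9.445°.
cos H₀ = −tan(+17.9°) tan(+9.445°) = -0.0537, H₀ = 1.6246 rad.
Bracket: H₀ sin φ sin δ + cos φ cos δ sin H₀ = 1.6246×0.30736×0.16410 + 0.95159×0.98644×0.99856 = 0.081941 + 0.937335 = 1.019276.
Inverse-square distance factor (a/d)² = 0.9695² = 0.939930.
Q̄ = (S₀/π) × 0.939930 × [bracket] = (2087/π) × 0.939930 × 1.019276 = 636.4 W/m².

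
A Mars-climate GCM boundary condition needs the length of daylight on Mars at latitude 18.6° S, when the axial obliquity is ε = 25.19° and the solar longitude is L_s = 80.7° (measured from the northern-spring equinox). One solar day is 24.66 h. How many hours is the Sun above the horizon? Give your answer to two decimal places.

Solar declination: sin δ = sin ε · sin L_s = sin 25.19° × sin 80.7° = 0.42003, so δ = +24.836°.
cos h₀ = −tan ϕ · tan δ = −tan(-18.6°) × tan(+24.836°) = 0.1558, so h₀ = 1.4144 rad = 81.04°.
Daylight = 2h₀/(2π) × 24.66 h = (1.4144/π) × 24.66 = 11.10 h.

11.10 h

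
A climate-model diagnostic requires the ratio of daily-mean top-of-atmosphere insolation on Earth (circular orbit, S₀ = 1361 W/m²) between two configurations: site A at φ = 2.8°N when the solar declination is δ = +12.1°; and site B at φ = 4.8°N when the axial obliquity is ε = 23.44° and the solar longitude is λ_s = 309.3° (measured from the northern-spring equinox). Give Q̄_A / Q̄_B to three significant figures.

— Configuration A (φ=+2.8°):
cos H₀ = −tan(+2.8°) tan(+12.100°) = -0.0105, H₀ = 1.5813 rad.
Bracket: H₀ sin φ sin δ + cos φ cos δ sin H₀ = 1.5813×0.04885×0.20962 + 0.99881×0.97778×0.99995 = 0.016192 + 0.976568 = 0.992760.
Q̄ = (S₀/π) × [bracket] = (1361/π) × 0.992760 = 430.08 W/m².
— Configuration B (φ=+4.8°):
Solar declination: sin δ = sin ε · sin λ_s = sin 23.44° × sin 309.3° = -0.30782, so δ = -17.928°.
cos H₀ = −tan(+4.8°) tan(-17.928°) = 0.0272, H₀ = 1.5436 rad.
Bracket: H₀ sin φ sin δ + cos φ cos δ sin H₀ = 1.5436×0.08368×-0.30782 + 0.99649×0.95144×0.99963 = -0.039761 + 0.947750 = 0.907989.
Q̄ = (S₀/π) × [bracket] = (1361/π) × 0.907989 = 393.36 W/m².
Ratio Q̄_A / Q̄_B = 430.08 / 393.36 = 1.093.

Q̄_A / Q̄_B ≈ 1.09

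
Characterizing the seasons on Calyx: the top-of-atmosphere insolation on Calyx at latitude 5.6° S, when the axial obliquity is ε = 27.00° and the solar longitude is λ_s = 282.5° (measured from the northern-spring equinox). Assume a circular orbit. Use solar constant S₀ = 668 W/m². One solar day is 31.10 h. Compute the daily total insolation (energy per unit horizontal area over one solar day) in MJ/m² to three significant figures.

22.9 MJ/m²

Solar declination: sin δ = sin ε · sin λ_s = sin 27.00° × sin 282.5° = -0.44323, so δ = -26.310°.
cos H₀ = −tan(-5.6°) tan(-26.310°) = -0.0485, H₀ = 1.6193 rad.
Bracket: H₀ sin φ sin δ + cos φ cos δ sin H₀ = 1.6193×-0.09758×-0.44323 + 0.99523×0.89641×0.99882 = 0.070035 + 0.891081 = 0.961116.
Q̄ = (S₀/π) × [bracket] = (668/π) × 0.961116 = 204.36 W/m².
Daily total = Q̄ × 31.10 h × 3600 s/h = 204.36 × 31.10 × 3600 / 10⁶ = 22.88 MJ/m².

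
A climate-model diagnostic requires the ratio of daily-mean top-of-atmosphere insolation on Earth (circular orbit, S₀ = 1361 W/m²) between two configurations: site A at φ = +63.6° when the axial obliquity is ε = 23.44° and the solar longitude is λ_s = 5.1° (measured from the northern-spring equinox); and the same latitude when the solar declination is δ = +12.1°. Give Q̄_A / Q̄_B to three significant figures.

— Configuration A (φ=+63.6°):
Solar declination: sin δ = sin ε · sin λ_s = sin 23.44° × sin 5.1° = 0.03536, so δ = +2.026°.
cos H₀ = −tan(+63.6°) tan(+2.026°) = -0.0713, H₀ = 1.6421 rad.
Bracket: H₀ sin φ sin δ + cos φ cos δ sin H₀ = 1.6421×0.89571×0.03536 + 0.44464×0.99937×0.99746 = 0.052009 + 0.443231 = 0.495240.
Q̄ = (S₀/π) × [bracket] = (1361/π) × 0.495240 = 214.55 W/m².
— Configuration B (φ=+63.6°):
cos H₀ = −tan(+63.6°) tan(+12.100°) = -0.4319, H₀ = 2.0174 rad.
Bracket: H₀ sin φ sin δ + cos φ cos δ sin H₀ = 2.0174×0.89571×0.20962 + 0.44464×0.97778×0.90194 = 0.378784 + 0.392128 = 0.770912.
Q̄ = (S₀/π) × [bracket] = (1361/π) × 0.770912 = 333.97 W/m².
Ratio Q̄_A / Q̄_B = 214.55 / 333.97 = 0.6424.

Q̄_A / Q̄_B ≈ 0.642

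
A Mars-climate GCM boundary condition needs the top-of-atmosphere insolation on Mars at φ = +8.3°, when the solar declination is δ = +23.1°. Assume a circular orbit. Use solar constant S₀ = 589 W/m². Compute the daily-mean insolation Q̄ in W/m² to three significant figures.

Q̄ ≈ 188 W/m²

cos H₀ = −tan(+8.3°) tan(+23.100°) = -0.0622, H₀ = 1.6331 rad.
Bracket: H₀ sin φ sin δ + cos φ cos δ sin H₀ = 1.6331×0.14436×0.39234 + 0.98953×0.91982×0.99806 = 0.092496 + 0.908424 = 1.000920.
Q̄ = (S₀/π) × [bracket] = (589/π) × 1.000920 = 187.7 W/m².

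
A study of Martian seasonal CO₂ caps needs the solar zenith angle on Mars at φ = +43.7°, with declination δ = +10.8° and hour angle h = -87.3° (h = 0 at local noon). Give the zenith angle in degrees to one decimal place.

θ_z = 80.6°

cos θ_z = sin φ sin δ + cos φ cos δ cos h = 0.129458 + 0.033453 = 0.162911.
θ_z = arccos(0.162911) = 80.6°.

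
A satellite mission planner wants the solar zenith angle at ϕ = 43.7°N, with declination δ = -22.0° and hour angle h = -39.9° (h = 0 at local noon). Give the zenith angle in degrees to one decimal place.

cos θ_z = sin ϕ sin δ + cos ϕ cos δ cos h = -0.258809 + 0.514249 = 0.255440.
θ_z = arccos(0.255440) = 75.2°.

θ_z = 75.2°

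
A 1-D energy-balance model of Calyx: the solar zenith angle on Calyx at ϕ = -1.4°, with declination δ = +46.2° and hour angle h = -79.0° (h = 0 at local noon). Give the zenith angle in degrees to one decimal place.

θ_z = 83.4°

cos θ_z = sin ϕ sin δ + cos ϕ cos δ cos h = -0.017634 + 0.132028 = 0.114394.
θ_z = arccos(0.114394) = 83.4°.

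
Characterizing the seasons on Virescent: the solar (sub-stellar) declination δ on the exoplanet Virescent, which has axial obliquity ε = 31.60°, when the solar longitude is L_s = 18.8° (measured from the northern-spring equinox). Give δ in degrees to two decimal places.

δ = +9.72°

sin δ = sin ε · sin L_s = sin 31.60° × sin 18.8° = 0.168863.
δ = arcsin(0.168863) = +9.72°.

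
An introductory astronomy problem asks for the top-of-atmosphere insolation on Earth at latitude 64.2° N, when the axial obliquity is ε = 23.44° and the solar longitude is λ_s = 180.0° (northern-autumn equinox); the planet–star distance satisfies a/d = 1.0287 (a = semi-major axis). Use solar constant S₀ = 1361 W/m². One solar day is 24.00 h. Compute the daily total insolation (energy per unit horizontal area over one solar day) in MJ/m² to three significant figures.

Solar declination: sin δ = sin ε · sin λ_s = sin 23.44° × sin 180.0° = 0.00000, so δ = +0.000°.
cos H₀ = −tan(+64.2°) tan(+0.000°) = -0.0000, H₀ = 1.5708 rad.
Bracket: H₀ sin φ sin δ + cos φ cos δ sin H₀ = 1.5708×0.90032×0.00000 + 0.43523×1.00000×1.00000 = 0.000000 + 0.435230 = 0.435230.
Inverse-square distance factor (a/d)² = 1.0287² = 1.058224.
Q̄ = (S₀/π) × 1.058224 × [bracket] = (1361/π) × 1.058224 × 0.435230 = 199.53 W/m².
Daily total = Q̄ × 24.00 h × 3600 s/h = 199.53 × 24.00 × 3600 / 10⁶ = 17.24 MJ/m².

17.2 MJ/m²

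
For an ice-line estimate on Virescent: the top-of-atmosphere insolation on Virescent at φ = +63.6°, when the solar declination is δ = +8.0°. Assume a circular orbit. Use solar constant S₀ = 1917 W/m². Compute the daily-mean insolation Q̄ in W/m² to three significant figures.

cos H₀ = −tan(+63.6°) tan(+8.000°) = -0.2831, H₀ = 1.8578 rad.
Bracket: H₀ sin φ sin δ + cos φ cos δ sin H₀ = 1.8578×0.89571×0.13917 + 0.44464×0.99027×0.95909 = 0.231586 + 0.422300 = 0.653886.
Q̄ = (S₀/π) × [bracket] = (1917/π) × 0.653886 = 399.0 W/m².

Q̄ ≈ 399 W/m²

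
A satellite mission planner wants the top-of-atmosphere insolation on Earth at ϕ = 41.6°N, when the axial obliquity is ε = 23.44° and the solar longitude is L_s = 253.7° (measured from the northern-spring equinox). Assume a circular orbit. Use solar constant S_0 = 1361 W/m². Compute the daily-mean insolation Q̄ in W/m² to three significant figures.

Q̄ ≈ 147 W/m²

Solar declination: sin δ = sin ε · sin L_s = sin 23.44° × sin 253.7° = -0.38180, so δ = -22.445°.
cos h₀ = −tan(+41.6°) tan(-22.445°) = 0.3668, h₀ = 1.1953 rad.
Bracket: h₀ sin ϕ sin δ + cos ϕ cos δ sin h₀ = 1.1953×0.66393×-0.38180 + 0.74780×0.92425×0.93032 = -0.302995 + 0.642995 = 0.340000.
Q̄ = (S_0/π) × [bracket] = (1361/π) × 0.340000 = 147.3 W/m².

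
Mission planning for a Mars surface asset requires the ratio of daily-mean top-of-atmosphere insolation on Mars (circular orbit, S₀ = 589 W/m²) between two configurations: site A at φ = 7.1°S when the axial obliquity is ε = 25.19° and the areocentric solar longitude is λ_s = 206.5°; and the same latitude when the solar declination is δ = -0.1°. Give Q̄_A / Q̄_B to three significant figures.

— Configuration A (φ=-7.1°):
sin δ = sin 25.19° × sin 206.5° = -0.18991, so δ = -10.948°.
cos H₀ = −tan(-7.1°) tan(-10.948°) = -0.0241, H₀ = 1.5949 rad.
Bracket: H₀ sin φ sin δ + cos φ cos δ sin H₀ = 1.5949×-0.12360×-0.18991 + 0.99233×0.98180×0.99971 = 0.037437 + 0.973987 = 1.011424.
Q̄ = (S₀/π) × [bracket] = (589/π) × 1.011424 = 189.63 W/m².
— Configuration B (φ=-7.1°):
cos H₀ = −tan(-7.1°) tan(-0.100°) = -0.0002, H₀ = 1.5710 rad.
Bracket: H₀ sin φ sin δ + cos φ cos δ sin H₀ = 1.5710×-0.12360×-0.00175 + 0.99233×1.00000×1.00000 = 0.000340 + 0.992330 = 0.992670.
Q̄ = (S₀/π) × [bracket] = (589/π) × 0.992670 = 186.11 W/m².
Ratio Q̄_A / Q̄_B = 189.63 / 186.11 = 1.019.

Q̄_A / Q̄_B ≈ 1.02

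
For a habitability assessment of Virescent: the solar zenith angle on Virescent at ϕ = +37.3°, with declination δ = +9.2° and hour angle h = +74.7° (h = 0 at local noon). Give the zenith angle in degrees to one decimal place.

θ_z = 72.3°

cos θ_z = sin ϕ sin δ + cos ϕ cos δ cos h = 0.096886 + 0.207204 = 0.304090.
θ_z = arccos(0.304090) = 72.3°.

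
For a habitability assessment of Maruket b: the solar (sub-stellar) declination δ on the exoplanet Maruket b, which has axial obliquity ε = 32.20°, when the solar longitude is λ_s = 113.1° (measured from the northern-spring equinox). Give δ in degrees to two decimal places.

sin δ = sin ε · sin λ_s = sin 32.20° × sin 113.1° = 0.490151.
δ = arcsin(0.490151) = +29.35°.

δ = +29.35°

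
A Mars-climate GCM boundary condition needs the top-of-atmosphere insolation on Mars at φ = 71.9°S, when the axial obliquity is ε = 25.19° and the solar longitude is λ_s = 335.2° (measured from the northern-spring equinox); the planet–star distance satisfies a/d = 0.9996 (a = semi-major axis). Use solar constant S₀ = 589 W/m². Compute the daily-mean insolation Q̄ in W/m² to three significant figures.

Solar declination: sin δ = sin ε · sin λ_s = sin 25.19° × sin 335.2° = -0.17853, so δ = -10.284°.
cos H₀ = −tan(-71.9°) tan(-10.284°) = -0.5551, H₀ = 2.1593 rad.
Bracket: H₀ sin φ sin δ + cos φ cos δ sin H₀ = 2.1593×-0.95052×-0.17853 + 0.31068×0.98393×0.83177 = 0.366425 + 0.254262 = 0.620687.
Inverse-square distance factor (a/d)² = 0.9996² = 0.999200.
Q̄ = (S₀/π) × 0.999200 × [bracket] = (589/π) × 0.999200 × 0.620687 = 116.3 W/m².

Q̄ ≈ 116 W/m²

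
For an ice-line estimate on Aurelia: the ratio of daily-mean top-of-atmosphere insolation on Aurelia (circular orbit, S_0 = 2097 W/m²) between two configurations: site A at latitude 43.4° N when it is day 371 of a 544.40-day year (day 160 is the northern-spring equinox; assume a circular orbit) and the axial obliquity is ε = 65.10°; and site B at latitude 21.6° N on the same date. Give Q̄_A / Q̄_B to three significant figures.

— Configuration A (ϕ=+43.4°):
Solar longitude: L_s = 360° × (371 − 160)/544.40 = 139.530°.
sin δ = sin 65.10° × sin 139.530° = 0.58872, so δ = +36.066°.
cos h₀ = −tan(+43.4°) tan(+36.066°) = -0.6887, h₀ = 2.3305 rad.
Bracket: h₀ sin ϕ sin δ + cos ϕ cos δ sin h₀ = 2.3305×0.68709×0.58872 + 0.72657×0.80834×0.72502 = 0.942696 + 0.425816 = 1.368512.
Q̄ = (S_0/π) × [bracket] = (2097/π) × 1.368512 = 913.48 W/m².
— Configuration B (ϕ=+21.6°):
cos h₀ = −tan(+21.6°) tan(+36.066°) = -0.2884, h₀ = 1.8633 rad.
Bracket: h₀ sin ϕ sin δ + cos ϕ cos δ sin h₀ = 1.8633×0.36812×0.58872 + 0.92978×0.80834×0.95752 = 0.403814 + 0.719651 = 1.123465.
Q̄ = (S_0/π) × [bracket] = (2097/π) × 1.123465 = 749.91 W/m².
Ratio Q̄_A / Q̄_B = 913.48 / 749.91 = 1.218.

Q̄_A / Q̄_B ≈ 1.22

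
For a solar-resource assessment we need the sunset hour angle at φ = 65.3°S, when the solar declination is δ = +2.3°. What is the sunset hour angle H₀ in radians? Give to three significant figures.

cos H₀ = −tan φ · tan δ = −tan(-65.3°) × tan(+2.300°) = 0.0873, so H₀ = 1.4834 rad = 84.99°.

H₀ = 1.48 rad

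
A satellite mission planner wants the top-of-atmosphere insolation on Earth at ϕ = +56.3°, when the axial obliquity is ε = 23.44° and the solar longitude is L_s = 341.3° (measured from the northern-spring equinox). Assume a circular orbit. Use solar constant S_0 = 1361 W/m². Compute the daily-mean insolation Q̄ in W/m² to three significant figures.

Solar declination: sin δ = sin ε · sin L_s = sin 23.44° × sin 341.3° = -0.12754, so δ = -7.327°.
cos h₀ = −tan(+56.3°) tan(-7.327°) = 0.1928, h₀ = 1.3768 rad.
Bracket: h₀ sin ϕ sin δ + cos ϕ cos δ sin h₀ = 1.3768×0.83195×-0.12754 + 0.55484×0.99183×0.98124 = -0.146088 + 0.539983 = 0.393895.
Q̄ = (S_0/π) × [bracket] = (1361/π) × 0.393895 = 170.6 W/m².

Q̄ ≈ 171 W/m²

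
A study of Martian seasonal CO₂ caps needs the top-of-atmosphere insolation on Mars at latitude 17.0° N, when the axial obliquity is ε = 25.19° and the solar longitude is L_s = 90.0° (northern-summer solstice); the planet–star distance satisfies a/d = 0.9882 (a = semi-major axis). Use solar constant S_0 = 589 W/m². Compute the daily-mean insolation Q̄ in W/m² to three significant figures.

Solar declination: sin δ = sin ε · sin L_s = sin 25.19° × sin 90.0° = 0.42562, so δ = +25.190°.
cos h₀ = −tan(+17.0°) tan(+25.190°) = -0.1438, h₀ = 1.7151 rad.
Bracket: h₀ sin ϕ sin δ + cos ϕ cos δ sin h₀ = 1.7151×0.29237×0.42562 + 0.95630×0.90490×0.98961 = 0.213425 + 0.856365 = 1.069790.
Inverse-square distance factor (a/d)² = 0.9882² = 0.976539.
Q̄ = (S_0/π) × 0.976539 × [bracket] = (589/π) × 0.976539 × 1.069790 = 195.9 W/m².

Q̄ ≈ 196 W/m²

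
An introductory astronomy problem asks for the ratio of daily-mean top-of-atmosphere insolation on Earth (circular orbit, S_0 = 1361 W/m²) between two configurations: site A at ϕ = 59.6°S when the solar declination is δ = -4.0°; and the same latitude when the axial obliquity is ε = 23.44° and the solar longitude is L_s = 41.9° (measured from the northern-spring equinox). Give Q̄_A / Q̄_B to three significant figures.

— Configuration A (ϕ=-59.6°):
cos h₀ = −tan(-59.6°) tan(-4.000°) = -0.1192, h₀ = 1.6903 rad.
Bracket: h₀ sin ϕ sin δ + cos ϕ cos δ sin h₀ = 1.6903×-0.86251×-0.06976 + 0.50603×0.99756×0.99287 = 0.101703 + 0.501196 = 0.602899.
Q̄ = (S_0/π) × [bracket] = (1361/π) × 0.602899 = 261.19 W/m².
— Configuration B (ϕ=-59.6°):
Solar declination: sin δ = sin ε · sin L_s = sin 23.44° × sin 41.9° = 0.26566, so δ = +15.406°.
cos h₀ = −tan(-59.6°) tan(+15.406°) = 0.4697, h₀ = 1.0819 rad.
Bracket: h₀ sin ϕ sin δ + cos ϕ cos δ sin h₀ = 1.0819×-0.86251×0.26566 + 0.50603×0.96407×0.88284 = -0.247901 + 0.430692 = 0.182791.
Q̄ = (S_0/π) × [bracket] = (1361/π) × 0.182791 = 79.189 W/m².
Ratio Q̄_A / Q̄_B = 261.19 / 79.189 = 3.298.

Q̄_A / Q̄_B ≈ 3.30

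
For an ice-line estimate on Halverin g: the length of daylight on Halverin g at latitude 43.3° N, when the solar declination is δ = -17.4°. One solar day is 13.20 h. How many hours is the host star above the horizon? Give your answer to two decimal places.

5.34 h

cos H₀ = −tan φ · tan δ = −tan(+43.3°) × tan(-17.400°) = 0.2953, so H₀ = 1.2710 rad = 72.82°.
Daylight = 2H₀/(2π) × 13.20 h = (1.2710/π) × 13.20 = 5.34 h.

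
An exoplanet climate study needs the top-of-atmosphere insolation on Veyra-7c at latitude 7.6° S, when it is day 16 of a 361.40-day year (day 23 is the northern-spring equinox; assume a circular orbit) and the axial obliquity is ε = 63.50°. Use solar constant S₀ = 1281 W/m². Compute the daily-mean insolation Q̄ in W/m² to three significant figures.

Q̄ ≈ 411 W/m²

Solar longitude: λ_s = 360° × (16 − 23)/361.40 = -6.973°, i.e. -6.973° + 360° = 353.027°.
sin δ = sin 63.50° × sin 353.027° = -0.10864, so δ = -6.237°.
cos H₀ = −tan(-7.6°) tan(-6.237°) = -0.0146, H₀ = 1.5854 rad.
Bracket: H₀ sin φ sin δ + cos φ cos δ sin H₀ = 1.5854×-0.13226×-0.10864 + 0.99122×0.99408×0.99989 = 0.022780 + 0.985244 = 1.008024.
Q̄ = (S₀/π) × [bracket] = (1281/π) × 1.008024 = 411.0 W/m².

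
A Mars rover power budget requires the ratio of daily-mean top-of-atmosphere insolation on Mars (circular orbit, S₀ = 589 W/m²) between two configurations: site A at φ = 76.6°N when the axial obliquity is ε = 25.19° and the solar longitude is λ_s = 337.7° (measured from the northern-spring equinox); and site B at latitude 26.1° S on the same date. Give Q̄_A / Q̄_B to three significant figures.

— Configuration A (φ=+76.6°):
Solar declination: sin δ = sin ε · sin λ_s = sin 25.19° × sin 337.7° = -0.16150, so δ = -9.294°.
cos H₀ = −tan(+76.6°) tan(-9.294°) = 0.6869, H₀ = 0.8135 rad.
Bracket: H₀ sin φ sin δ + cos φ cos δ sin H₀ = 0.8135×0.97278×-0.16150 + 0.23175×0.98687×0.72671 = -0.127804 + 0.166204 = 0.038400.
Q̄ = (S₀/π) × [bracket] = (589/π) × 0.038400 = 7.1994 W/m².
— Configuration B (φ=-26.1°):
cos H₀ = −tan(-26.1°) tan(-9.294°) = -0.0802, H₀ = 1.6511 rad.
Bracket: H₀ sin φ sin δ + cos φ cos δ sin H₀ = 1.6511×-0.43994×-0.16150 + 0.89803×0.98687×0.99678 = 0.117311 + 0.883385 = 1.000696.
Q̄ = (S₀/π) × [bracket] = (589/π) × 1.000696 = 187.62 W/m².
Ratio Q̄_A / Q̄_B = 7.1994 / 187.62 = 0.03837.

Q̄_A / Q̄_B ≈ 0.0384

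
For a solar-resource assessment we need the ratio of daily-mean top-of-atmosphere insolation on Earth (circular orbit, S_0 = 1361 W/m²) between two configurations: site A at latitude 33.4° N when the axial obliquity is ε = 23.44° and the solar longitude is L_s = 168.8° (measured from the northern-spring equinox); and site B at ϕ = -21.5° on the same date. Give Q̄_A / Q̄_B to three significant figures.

Q̄_A / Q̄_B ≈ 1.02

— Configuration A (ϕ=+33.4°):
Solar declination: sin δ = sin ε · sin L_s = sin 23.44° × sin 168.8° = 0.07726, so δ = +4.431°.
cos h₀ = −tan(+33.4°) tan(+4.431°) = -0.0511, h₀ = 1.6219 rad.
Bracket: h₀ sin ϕ sin δ + cos ϕ cos δ sin h₀ = 1.6219×0.55048×0.07726 + 0.83485×0.99701×0.99869 = 0.068980 + 0.831263 = 0.900243.
Q̄ = (S_0/π) × [bracket] = (1361/π) × 0.900243 = 390.00 W/m².
— Configuration B (ϕ=-21.5°):
cos h₀ = −tan(-21.5°) tan(+4.431°) = 0.0305, h₀ = 1.5403 rad.
Bracket: h₀ sin ϕ sin δ + cos ϕ cos δ sin h₀ = 1.5403×-0.36650×0.07726 + 0.93042×0.99701×0.99953 = -0.043615 + 0.927202 = 0.883587.
Q̄ = (S_0/π) × [bracket] = (1361/π) × 0.883587 = 382.79 W/m².
Ratio Q̄_A / Q̄_B = 390.00 / 382.79 = 1.019.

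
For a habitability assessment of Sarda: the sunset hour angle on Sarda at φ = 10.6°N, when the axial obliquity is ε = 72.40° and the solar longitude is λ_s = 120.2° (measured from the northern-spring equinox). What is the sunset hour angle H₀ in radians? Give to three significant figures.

Solar declination: sin δ = sin ε · sin λ_s = sin 72.40° × sin 120.2° = 0.82382, so δ = +55.469°.
cos H₀ = −tan φ · tan δ = −tan(+10.6°) × tan(+55.469°) = -0.2720, so H₀ = 1.8462 rad = 105.78°.

H₀ = 1.85 rad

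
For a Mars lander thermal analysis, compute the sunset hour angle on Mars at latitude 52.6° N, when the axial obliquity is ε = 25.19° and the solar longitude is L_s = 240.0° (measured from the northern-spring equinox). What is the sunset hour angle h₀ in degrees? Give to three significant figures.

h₀ = 58.8°

Solar declination: sin δ = sin ε · sin L_s = sin 25.19° × sin 240.0° = -0.36860, so δ = -21.629°.
cos h₀ = −tan ϕ · tan δ = −tan(+52.6°) × tan(-21.629°) = 0.5186, so h₀ = 1.0256 rad = 58.76°.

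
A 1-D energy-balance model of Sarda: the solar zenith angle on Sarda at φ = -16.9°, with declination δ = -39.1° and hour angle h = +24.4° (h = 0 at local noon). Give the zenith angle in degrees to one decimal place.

θ_z = 30.7°

cos θ_z = sin φ sin δ + cos φ cos δ cos h = 0.183339 + 0.676212 = 0.859551.
θ_z = arccos(0.859551) = 30.7°.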